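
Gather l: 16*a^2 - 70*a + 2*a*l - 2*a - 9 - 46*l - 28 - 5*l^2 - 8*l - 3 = 16*a^2 - 72*a - 5*l^2 + l*(2*a - 54) - 40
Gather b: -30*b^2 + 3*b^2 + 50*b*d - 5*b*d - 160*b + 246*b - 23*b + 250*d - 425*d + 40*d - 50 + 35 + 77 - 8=-27*b^2 + b*(45*d + 63) - 135*d + 54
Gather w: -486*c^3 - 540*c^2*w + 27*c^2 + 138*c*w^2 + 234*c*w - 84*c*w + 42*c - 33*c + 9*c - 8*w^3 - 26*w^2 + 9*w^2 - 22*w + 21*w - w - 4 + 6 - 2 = -486*c^3 + 27*c^2 + 18*c - 8*w^3 + w^2*(138*c - 17) + w*(-540*c^2 + 150*c - 2)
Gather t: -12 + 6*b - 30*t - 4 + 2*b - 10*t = 8*b - 40*t - 16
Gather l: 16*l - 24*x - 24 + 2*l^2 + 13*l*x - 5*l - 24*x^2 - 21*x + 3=2*l^2 + l*(13*x + 11) - 24*x^2 - 45*x - 21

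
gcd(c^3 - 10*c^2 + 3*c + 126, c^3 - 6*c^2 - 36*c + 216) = c - 6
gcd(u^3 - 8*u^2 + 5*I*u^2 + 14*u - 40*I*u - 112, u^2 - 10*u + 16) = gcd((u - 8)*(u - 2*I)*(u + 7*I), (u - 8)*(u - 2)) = u - 8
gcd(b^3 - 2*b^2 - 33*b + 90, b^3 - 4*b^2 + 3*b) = b - 3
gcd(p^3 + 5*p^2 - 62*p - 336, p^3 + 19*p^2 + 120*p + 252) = p^2 + 13*p + 42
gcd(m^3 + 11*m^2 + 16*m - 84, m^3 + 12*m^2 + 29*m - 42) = m^2 + 13*m + 42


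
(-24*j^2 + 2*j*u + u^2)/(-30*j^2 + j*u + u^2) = (-4*j + u)/(-5*j + u)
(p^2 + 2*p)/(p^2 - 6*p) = (p + 2)/(p - 6)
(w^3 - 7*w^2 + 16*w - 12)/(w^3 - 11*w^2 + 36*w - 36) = (w - 2)/(w - 6)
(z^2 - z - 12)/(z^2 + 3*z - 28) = (z + 3)/(z + 7)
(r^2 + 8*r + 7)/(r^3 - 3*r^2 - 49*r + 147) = (r + 1)/(r^2 - 10*r + 21)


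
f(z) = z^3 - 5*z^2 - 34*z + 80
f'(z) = 3*z^2 - 10*z - 34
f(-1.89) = 119.65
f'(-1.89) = -4.38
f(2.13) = -5.44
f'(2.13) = -41.69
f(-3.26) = 103.06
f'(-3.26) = 30.48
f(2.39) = -16.17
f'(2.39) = -40.76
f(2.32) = -13.30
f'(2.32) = -41.05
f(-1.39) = 114.91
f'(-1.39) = -14.30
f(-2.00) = 120.00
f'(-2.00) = -2.00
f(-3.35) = 100.19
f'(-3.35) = 33.17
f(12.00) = 680.00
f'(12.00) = 278.00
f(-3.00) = 110.00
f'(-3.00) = 23.00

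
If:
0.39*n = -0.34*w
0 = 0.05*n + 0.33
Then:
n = -6.60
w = 7.57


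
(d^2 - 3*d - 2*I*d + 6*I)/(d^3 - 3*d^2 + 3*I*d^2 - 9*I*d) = (d - 2*I)/(d*(d + 3*I))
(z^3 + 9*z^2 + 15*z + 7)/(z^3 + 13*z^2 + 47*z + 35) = (z + 1)/(z + 5)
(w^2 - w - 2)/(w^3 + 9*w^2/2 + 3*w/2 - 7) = 2*(w^2 - w - 2)/(2*w^3 + 9*w^2 + 3*w - 14)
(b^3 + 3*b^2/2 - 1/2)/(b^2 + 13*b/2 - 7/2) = (b^2 + 2*b + 1)/(b + 7)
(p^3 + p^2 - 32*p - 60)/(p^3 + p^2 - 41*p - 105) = (p^2 - 4*p - 12)/(p^2 - 4*p - 21)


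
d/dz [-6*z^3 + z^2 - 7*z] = -18*z^2 + 2*z - 7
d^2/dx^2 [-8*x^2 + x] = -16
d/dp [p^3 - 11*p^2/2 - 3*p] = 3*p^2 - 11*p - 3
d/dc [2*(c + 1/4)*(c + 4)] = 4*c + 17/2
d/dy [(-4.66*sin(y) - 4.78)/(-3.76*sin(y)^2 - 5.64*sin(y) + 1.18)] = (-35.9456*sin(y) + 8.7608*cos(2*y) - 41.2188)*cos(y)/(3.76*sin(y)^2 + 5.64*sin(y) - 1.18)^2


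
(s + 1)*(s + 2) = s^2 + 3*s + 2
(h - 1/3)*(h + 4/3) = h^2 + h - 4/9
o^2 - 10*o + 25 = (o - 5)^2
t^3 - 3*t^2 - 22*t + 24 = (t - 6)*(t - 1)*(t + 4)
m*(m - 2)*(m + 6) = m^3 + 4*m^2 - 12*m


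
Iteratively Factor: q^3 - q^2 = (q)*(q^2 - q) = q*(q - 1)*(q)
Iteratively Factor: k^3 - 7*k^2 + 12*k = (k - 3)*(k^2 - 4*k) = (k - 4)*(k - 3)*(k)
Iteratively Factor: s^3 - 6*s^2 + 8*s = (s)*(s^2 - 6*s + 8) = s*(s - 4)*(s - 2)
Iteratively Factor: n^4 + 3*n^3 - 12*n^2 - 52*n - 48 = (n + 3)*(n^3 - 12*n - 16) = (n + 2)*(n + 3)*(n^2 - 2*n - 8) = (n + 2)^2*(n + 3)*(n - 4)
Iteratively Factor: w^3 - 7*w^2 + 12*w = (w - 4)*(w^2 - 3*w) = w*(w - 4)*(w - 3)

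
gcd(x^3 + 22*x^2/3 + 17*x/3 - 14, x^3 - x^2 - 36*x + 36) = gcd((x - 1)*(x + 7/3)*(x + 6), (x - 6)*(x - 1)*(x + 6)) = x^2 + 5*x - 6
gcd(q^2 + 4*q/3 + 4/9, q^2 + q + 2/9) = q + 2/3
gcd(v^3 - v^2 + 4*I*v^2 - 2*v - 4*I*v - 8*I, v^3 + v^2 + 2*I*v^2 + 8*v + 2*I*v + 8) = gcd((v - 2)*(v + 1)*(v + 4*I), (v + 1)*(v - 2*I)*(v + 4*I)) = v^2 + v*(1 + 4*I) + 4*I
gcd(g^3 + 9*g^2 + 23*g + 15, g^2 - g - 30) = g + 5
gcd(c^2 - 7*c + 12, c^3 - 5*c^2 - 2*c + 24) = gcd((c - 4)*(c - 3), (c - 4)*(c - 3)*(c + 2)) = c^2 - 7*c + 12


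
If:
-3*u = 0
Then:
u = 0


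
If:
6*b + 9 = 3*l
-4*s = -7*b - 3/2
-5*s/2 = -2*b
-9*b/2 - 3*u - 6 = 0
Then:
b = -15/38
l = 42/19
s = -6/19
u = -107/76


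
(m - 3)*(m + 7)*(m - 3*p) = m^3 - 3*m^2*p + 4*m^2 - 12*m*p - 21*m + 63*p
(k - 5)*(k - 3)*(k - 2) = k^3 - 10*k^2 + 31*k - 30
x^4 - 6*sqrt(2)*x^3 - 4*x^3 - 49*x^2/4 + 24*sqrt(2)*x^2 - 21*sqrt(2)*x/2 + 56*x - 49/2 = (x - 7/2)*(x - 1/2)*(x - 7*sqrt(2))*(x + sqrt(2))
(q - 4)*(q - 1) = q^2 - 5*q + 4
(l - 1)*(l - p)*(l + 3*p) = l^3 + 2*l^2*p - l^2 - 3*l*p^2 - 2*l*p + 3*p^2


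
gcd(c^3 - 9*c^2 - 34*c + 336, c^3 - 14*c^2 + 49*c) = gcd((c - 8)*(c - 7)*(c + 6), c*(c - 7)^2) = c - 7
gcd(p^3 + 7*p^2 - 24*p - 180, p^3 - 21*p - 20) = p - 5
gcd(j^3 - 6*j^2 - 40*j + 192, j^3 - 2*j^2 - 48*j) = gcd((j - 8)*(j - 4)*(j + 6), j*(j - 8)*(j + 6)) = j^2 - 2*j - 48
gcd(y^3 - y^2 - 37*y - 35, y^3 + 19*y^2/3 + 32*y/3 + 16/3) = y + 1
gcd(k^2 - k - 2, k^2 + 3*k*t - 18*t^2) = 1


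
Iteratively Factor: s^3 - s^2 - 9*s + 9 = (s + 3)*(s^2 - 4*s + 3) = (s - 3)*(s + 3)*(s - 1)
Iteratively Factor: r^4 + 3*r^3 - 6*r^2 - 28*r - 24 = (r + 2)*(r^3 + r^2 - 8*r - 12) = (r - 3)*(r + 2)*(r^2 + 4*r + 4) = (r - 3)*(r + 2)^2*(r + 2)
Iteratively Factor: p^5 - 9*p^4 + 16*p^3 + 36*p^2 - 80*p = (p - 4)*(p^4 - 5*p^3 - 4*p^2 + 20*p) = (p - 5)*(p - 4)*(p^3 - 4*p) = (p - 5)*(p - 4)*(p + 2)*(p^2 - 2*p) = (p - 5)*(p - 4)*(p - 2)*(p + 2)*(p)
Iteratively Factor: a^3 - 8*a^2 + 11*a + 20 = (a + 1)*(a^2 - 9*a + 20) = (a - 4)*(a + 1)*(a - 5)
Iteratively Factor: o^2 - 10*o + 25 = (o - 5)*(o - 5)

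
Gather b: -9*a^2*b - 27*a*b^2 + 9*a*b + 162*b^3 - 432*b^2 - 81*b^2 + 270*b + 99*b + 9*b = 162*b^3 + b^2*(-27*a - 513) + b*(-9*a^2 + 9*a + 378)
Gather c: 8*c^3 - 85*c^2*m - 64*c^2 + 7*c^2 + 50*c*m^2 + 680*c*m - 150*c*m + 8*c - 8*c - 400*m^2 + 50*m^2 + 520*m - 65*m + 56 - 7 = 8*c^3 + c^2*(-85*m - 57) + c*(50*m^2 + 530*m) - 350*m^2 + 455*m + 49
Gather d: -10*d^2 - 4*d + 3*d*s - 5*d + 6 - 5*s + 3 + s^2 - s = -10*d^2 + d*(3*s - 9) + s^2 - 6*s + 9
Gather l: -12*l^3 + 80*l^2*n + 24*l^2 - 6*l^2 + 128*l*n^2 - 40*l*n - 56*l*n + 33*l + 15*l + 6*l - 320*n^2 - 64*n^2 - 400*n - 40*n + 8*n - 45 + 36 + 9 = -12*l^3 + l^2*(80*n + 18) + l*(128*n^2 - 96*n + 54) - 384*n^2 - 432*n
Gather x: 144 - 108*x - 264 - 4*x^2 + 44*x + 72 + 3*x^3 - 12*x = 3*x^3 - 4*x^2 - 76*x - 48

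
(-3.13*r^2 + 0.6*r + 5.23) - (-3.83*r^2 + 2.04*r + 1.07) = 0.7*r^2 - 1.44*r + 4.16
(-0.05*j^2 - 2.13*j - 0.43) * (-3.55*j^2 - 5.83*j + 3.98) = 0.1775*j^4 + 7.853*j^3 + 13.7454*j^2 - 5.9705*j - 1.7114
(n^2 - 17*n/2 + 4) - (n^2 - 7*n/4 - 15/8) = 47/8 - 27*n/4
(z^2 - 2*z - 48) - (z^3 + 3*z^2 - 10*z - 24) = -z^3 - 2*z^2 + 8*z - 24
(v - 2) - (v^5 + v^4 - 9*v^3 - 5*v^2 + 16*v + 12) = -v^5 - v^4 + 9*v^3 + 5*v^2 - 15*v - 14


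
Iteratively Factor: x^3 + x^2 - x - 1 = (x + 1)*(x^2 - 1) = (x - 1)*(x + 1)*(x + 1)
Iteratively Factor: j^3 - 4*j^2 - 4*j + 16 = (j - 2)*(j^2 - 2*j - 8) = (j - 2)*(j + 2)*(j - 4)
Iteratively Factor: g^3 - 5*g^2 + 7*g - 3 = (g - 3)*(g^2 - 2*g + 1) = (g - 3)*(g - 1)*(g - 1)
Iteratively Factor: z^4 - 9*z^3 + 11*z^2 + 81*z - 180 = (z - 5)*(z^3 - 4*z^2 - 9*z + 36) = (z - 5)*(z + 3)*(z^2 - 7*z + 12) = (z - 5)*(z - 4)*(z + 3)*(z - 3)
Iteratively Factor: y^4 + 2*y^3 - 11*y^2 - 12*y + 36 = (y + 3)*(y^3 - y^2 - 8*y + 12) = (y - 2)*(y + 3)*(y^2 + y - 6) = (y - 2)*(y + 3)^2*(y - 2)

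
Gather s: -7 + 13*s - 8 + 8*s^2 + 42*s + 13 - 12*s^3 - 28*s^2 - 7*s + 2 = -12*s^3 - 20*s^2 + 48*s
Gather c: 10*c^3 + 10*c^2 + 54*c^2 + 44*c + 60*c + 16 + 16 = 10*c^3 + 64*c^2 + 104*c + 32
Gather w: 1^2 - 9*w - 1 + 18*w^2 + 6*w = 18*w^2 - 3*w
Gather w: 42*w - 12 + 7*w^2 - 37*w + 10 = 7*w^2 + 5*w - 2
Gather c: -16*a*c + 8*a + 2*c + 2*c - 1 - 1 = 8*a + c*(4 - 16*a) - 2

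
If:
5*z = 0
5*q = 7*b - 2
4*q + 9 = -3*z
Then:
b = -37/28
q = -9/4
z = 0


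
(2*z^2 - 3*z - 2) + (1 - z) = 2*z^2 - 4*z - 1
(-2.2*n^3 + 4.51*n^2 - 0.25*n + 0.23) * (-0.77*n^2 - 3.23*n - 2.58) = 1.694*n^5 + 3.6333*n^4 - 8.6988*n^3 - 11.0054*n^2 - 0.0979*n - 0.5934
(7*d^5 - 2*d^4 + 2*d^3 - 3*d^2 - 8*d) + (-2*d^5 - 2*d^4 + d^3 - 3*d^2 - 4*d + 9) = 5*d^5 - 4*d^4 + 3*d^3 - 6*d^2 - 12*d + 9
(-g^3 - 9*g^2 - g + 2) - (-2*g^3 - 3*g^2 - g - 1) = g^3 - 6*g^2 + 3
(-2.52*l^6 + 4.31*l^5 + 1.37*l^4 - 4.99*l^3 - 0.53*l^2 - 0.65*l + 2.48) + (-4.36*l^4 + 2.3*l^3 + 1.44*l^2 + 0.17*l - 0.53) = -2.52*l^6 + 4.31*l^5 - 2.99*l^4 - 2.69*l^3 + 0.91*l^2 - 0.48*l + 1.95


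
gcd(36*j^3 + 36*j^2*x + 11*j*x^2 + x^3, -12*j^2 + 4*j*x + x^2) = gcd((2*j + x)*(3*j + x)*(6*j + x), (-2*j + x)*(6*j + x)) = 6*j + x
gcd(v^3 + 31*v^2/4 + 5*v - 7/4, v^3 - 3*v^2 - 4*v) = v + 1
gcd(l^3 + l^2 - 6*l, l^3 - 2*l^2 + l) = l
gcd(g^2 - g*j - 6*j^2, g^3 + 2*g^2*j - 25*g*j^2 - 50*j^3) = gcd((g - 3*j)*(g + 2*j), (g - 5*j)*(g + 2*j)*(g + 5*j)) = g + 2*j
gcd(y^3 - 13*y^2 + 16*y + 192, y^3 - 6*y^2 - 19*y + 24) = y^2 - 5*y - 24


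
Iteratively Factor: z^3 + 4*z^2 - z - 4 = (z + 4)*(z^2 - 1) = (z - 1)*(z + 4)*(z + 1)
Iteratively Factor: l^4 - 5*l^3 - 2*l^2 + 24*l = (l - 3)*(l^3 - 2*l^2 - 8*l) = (l - 3)*(l + 2)*(l^2 - 4*l) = l*(l - 3)*(l + 2)*(l - 4)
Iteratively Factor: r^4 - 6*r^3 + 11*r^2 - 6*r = (r - 3)*(r^3 - 3*r^2 + 2*r) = (r - 3)*(r - 1)*(r^2 - 2*r) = (r - 3)*(r - 2)*(r - 1)*(r)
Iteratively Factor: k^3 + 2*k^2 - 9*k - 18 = (k - 3)*(k^2 + 5*k + 6) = (k - 3)*(k + 3)*(k + 2)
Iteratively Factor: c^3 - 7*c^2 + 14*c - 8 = (c - 4)*(c^2 - 3*c + 2) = (c - 4)*(c - 1)*(c - 2)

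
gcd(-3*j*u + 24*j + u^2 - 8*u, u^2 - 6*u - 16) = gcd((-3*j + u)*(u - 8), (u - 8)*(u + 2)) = u - 8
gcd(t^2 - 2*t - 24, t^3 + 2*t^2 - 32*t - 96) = t^2 - 2*t - 24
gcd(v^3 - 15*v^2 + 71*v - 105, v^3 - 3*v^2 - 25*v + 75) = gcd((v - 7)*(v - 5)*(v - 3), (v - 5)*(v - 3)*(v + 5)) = v^2 - 8*v + 15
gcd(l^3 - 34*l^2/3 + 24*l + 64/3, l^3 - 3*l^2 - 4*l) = l - 4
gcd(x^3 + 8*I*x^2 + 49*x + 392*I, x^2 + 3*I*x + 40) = x + 8*I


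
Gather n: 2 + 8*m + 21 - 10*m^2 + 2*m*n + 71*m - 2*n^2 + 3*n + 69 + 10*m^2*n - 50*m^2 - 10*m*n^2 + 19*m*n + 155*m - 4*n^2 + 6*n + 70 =-60*m^2 + 234*m + n^2*(-10*m - 6) + n*(10*m^2 + 21*m + 9) + 162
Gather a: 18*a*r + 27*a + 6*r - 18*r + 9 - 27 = a*(18*r + 27) - 12*r - 18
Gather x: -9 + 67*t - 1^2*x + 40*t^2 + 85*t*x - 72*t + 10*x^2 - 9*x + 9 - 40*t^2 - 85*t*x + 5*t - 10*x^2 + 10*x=0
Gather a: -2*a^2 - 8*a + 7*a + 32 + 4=-2*a^2 - a + 36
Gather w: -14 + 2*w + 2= 2*w - 12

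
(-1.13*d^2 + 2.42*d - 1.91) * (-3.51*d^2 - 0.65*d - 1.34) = 3.9663*d^4 - 7.7597*d^3 + 6.6453*d^2 - 2.0013*d + 2.5594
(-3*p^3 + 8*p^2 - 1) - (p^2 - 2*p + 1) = -3*p^3 + 7*p^2 + 2*p - 2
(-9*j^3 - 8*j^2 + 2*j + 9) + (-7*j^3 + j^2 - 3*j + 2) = -16*j^3 - 7*j^2 - j + 11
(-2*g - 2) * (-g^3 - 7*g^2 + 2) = 2*g^4 + 16*g^3 + 14*g^2 - 4*g - 4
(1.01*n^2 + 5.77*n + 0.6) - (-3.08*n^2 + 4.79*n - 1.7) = 4.09*n^2 + 0.98*n + 2.3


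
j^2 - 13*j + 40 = (j - 8)*(j - 5)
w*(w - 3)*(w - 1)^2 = w^4 - 5*w^3 + 7*w^2 - 3*w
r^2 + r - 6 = (r - 2)*(r + 3)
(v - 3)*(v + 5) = v^2 + 2*v - 15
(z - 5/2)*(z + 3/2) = z^2 - z - 15/4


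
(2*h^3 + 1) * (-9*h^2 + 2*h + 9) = -18*h^5 + 4*h^4 + 18*h^3 - 9*h^2 + 2*h + 9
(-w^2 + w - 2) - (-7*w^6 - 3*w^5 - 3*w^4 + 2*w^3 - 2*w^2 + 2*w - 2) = 7*w^6 + 3*w^5 + 3*w^4 - 2*w^3 + w^2 - w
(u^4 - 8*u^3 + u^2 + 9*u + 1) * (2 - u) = -u^5 + 10*u^4 - 17*u^3 - 7*u^2 + 17*u + 2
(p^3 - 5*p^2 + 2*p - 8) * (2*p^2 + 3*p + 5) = 2*p^5 - 7*p^4 - 6*p^3 - 35*p^2 - 14*p - 40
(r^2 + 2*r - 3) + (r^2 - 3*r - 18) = 2*r^2 - r - 21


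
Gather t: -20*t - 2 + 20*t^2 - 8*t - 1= 20*t^2 - 28*t - 3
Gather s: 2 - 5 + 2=-1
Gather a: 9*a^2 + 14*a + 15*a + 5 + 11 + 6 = 9*a^2 + 29*a + 22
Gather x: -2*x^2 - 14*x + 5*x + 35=-2*x^2 - 9*x + 35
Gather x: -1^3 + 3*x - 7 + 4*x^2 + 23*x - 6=4*x^2 + 26*x - 14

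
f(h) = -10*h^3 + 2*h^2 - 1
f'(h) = -30*h^2 + 4*h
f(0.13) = -0.99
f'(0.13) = 0.01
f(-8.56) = 6417.77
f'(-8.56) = -2232.45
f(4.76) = -1034.19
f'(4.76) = -660.69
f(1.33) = -20.99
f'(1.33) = -47.75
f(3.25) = -323.16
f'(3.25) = -303.88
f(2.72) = -187.44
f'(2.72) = -211.07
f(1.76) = -49.32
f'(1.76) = -85.89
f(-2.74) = 219.72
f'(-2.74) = -236.19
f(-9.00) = 7451.00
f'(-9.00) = -2466.00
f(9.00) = -7129.00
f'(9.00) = -2394.00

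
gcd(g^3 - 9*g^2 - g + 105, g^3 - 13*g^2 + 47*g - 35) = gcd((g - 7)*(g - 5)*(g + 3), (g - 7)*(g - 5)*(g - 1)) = g^2 - 12*g + 35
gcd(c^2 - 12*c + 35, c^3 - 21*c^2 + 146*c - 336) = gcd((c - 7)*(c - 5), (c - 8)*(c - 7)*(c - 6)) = c - 7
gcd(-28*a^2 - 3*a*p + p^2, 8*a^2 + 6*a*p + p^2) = 4*a + p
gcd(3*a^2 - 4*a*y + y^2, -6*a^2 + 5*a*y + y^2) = -a + y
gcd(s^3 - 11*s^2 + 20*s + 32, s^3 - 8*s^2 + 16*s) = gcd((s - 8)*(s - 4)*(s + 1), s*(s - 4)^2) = s - 4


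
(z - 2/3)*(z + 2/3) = z^2 - 4/9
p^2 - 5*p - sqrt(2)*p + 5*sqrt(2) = (p - 5)*(p - sqrt(2))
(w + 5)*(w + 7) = w^2 + 12*w + 35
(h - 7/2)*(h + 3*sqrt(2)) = h^2 - 7*h/2 + 3*sqrt(2)*h - 21*sqrt(2)/2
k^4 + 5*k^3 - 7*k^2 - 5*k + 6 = (k - 1)^2*(k + 1)*(k + 6)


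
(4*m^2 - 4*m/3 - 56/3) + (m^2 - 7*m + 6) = 5*m^2 - 25*m/3 - 38/3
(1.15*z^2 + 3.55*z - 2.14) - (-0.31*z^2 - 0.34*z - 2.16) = 1.46*z^2 + 3.89*z + 0.02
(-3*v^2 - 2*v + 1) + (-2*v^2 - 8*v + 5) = -5*v^2 - 10*v + 6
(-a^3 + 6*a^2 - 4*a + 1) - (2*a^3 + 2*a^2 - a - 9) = -3*a^3 + 4*a^2 - 3*a + 10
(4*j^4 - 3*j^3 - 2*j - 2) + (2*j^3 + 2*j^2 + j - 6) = 4*j^4 - j^3 + 2*j^2 - j - 8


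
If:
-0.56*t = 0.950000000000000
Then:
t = -1.70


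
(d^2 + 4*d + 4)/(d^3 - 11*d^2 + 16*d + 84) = (d + 2)/(d^2 - 13*d + 42)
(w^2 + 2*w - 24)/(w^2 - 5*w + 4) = (w + 6)/(w - 1)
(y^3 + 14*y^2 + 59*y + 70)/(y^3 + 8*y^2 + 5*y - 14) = (y + 5)/(y - 1)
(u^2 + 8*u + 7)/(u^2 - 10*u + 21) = (u^2 + 8*u + 7)/(u^2 - 10*u + 21)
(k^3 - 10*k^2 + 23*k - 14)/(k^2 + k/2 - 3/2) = 2*(k^2 - 9*k + 14)/(2*k + 3)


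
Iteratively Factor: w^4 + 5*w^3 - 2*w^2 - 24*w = (w + 4)*(w^3 + w^2 - 6*w) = (w + 3)*(w + 4)*(w^2 - 2*w) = w*(w + 3)*(w + 4)*(w - 2)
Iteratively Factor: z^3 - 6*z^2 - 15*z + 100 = (z + 4)*(z^2 - 10*z + 25) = (z - 5)*(z + 4)*(z - 5)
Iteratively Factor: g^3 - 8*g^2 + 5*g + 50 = (g - 5)*(g^2 - 3*g - 10) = (g - 5)^2*(g + 2)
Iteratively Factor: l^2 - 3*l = (l - 3)*(l)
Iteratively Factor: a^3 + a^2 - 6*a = (a + 3)*(a^2 - 2*a) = a*(a + 3)*(a - 2)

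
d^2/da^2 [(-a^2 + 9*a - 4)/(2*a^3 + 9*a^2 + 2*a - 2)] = 2*(-4*a^6 + 108*a^5 + 402*a^4 + 107*a^3 - 858*a^2 + 222*a - 56)/(8*a^9 + 108*a^8 + 510*a^7 + 921*a^6 + 294*a^5 - 426*a^4 - 184*a^3 + 84*a^2 + 24*a - 8)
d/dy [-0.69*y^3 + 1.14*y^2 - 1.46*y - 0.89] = -2.07*y^2 + 2.28*y - 1.46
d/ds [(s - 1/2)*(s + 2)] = 2*s + 3/2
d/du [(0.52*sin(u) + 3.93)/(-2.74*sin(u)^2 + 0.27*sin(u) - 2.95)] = (1.4248*sin(u)^2 + 21.5364*sin(u) - 2.5951)*cos(u)/(7.5076*sin(u)^4 - 1.4796*sin(u)^3 + 16.2389*sin(u)^2 - 1.593*sin(u) + 8.7025)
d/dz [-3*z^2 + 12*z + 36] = 12 - 6*z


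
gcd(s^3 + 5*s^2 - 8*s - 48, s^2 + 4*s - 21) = s - 3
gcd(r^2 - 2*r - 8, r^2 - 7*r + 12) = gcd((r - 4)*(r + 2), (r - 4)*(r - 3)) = r - 4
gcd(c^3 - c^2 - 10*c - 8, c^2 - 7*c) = 1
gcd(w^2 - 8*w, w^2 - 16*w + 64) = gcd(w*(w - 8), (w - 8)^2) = w - 8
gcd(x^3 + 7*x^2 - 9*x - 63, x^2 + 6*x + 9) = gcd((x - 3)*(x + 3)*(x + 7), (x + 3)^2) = x + 3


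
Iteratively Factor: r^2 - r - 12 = (r + 3)*(r - 4)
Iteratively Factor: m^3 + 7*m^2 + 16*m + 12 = (m + 2)*(m^2 + 5*m + 6) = (m + 2)*(m + 3)*(m + 2)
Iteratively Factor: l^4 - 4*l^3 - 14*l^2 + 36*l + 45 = (l + 1)*(l^3 - 5*l^2 - 9*l + 45) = (l - 5)*(l + 1)*(l^2 - 9) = (l - 5)*(l + 1)*(l + 3)*(l - 3)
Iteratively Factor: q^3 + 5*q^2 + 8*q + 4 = (q + 2)*(q^2 + 3*q + 2) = (q + 1)*(q + 2)*(q + 2)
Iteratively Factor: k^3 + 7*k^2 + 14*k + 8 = (k + 1)*(k^2 + 6*k + 8) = (k + 1)*(k + 2)*(k + 4)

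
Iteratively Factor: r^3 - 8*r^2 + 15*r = (r - 3)*(r^2 - 5*r) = r*(r - 3)*(r - 5)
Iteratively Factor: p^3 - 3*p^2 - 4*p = (p)*(p^2 - 3*p - 4) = p*(p + 1)*(p - 4)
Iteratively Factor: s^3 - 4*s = (s - 2)*(s^2 + 2*s) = (s - 2)*(s + 2)*(s)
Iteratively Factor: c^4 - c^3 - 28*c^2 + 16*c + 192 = (c + 4)*(c^3 - 5*c^2 - 8*c + 48) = (c - 4)*(c + 4)*(c^2 - c - 12) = (c - 4)^2*(c + 4)*(c + 3)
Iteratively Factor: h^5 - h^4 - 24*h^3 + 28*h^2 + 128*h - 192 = (h - 2)*(h^4 + h^3 - 22*h^2 - 16*h + 96) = (h - 2)*(h + 4)*(h^3 - 3*h^2 - 10*h + 24) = (h - 4)*(h - 2)*(h + 4)*(h^2 + h - 6) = (h - 4)*(h - 2)*(h + 3)*(h + 4)*(h - 2)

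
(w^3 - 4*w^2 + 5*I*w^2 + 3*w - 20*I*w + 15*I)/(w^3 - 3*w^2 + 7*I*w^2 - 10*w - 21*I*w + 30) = (w - 1)/(w + 2*I)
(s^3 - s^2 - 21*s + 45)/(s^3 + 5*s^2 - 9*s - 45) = (s - 3)/(s + 3)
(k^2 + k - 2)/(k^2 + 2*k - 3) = (k + 2)/(k + 3)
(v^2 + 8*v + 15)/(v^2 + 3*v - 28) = (v^2 + 8*v + 15)/(v^2 + 3*v - 28)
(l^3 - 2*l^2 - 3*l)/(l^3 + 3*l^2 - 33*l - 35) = l*(l - 3)/(l^2 + 2*l - 35)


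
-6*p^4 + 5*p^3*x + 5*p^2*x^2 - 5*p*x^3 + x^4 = (-3*p + x)*(-2*p + x)*(-p + x)*(p + x)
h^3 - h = h*(h - 1)*(h + 1)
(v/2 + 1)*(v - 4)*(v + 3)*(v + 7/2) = v^4/2 + 9*v^3/4 - 21*v^2/4 - 73*v/2 - 42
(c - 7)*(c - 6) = c^2 - 13*c + 42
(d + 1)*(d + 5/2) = d^2 + 7*d/2 + 5/2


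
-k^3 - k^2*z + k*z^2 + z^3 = (-k + z)*(k + z)^2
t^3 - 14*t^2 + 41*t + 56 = (t - 8)*(t - 7)*(t + 1)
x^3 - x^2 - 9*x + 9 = (x - 3)*(x - 1)*(x + 3)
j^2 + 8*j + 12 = (j + 2)*(j + 6)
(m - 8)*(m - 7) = m^2 - 15*m + 56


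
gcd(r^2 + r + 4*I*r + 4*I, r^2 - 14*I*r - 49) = 1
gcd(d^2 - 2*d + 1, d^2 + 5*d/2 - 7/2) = d - 1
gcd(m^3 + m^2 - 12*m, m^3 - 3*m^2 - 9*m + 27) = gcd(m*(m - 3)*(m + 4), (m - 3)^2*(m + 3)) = m - 3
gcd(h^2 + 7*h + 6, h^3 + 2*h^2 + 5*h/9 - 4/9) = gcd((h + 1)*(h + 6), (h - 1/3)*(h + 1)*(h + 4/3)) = h + 1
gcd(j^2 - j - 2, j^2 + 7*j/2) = 1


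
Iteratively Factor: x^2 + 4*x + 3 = (x + 3)*(x + 1)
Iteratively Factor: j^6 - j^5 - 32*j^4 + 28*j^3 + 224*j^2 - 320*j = (j - 5)*(j^5 + 4*j^4 - 12*j^3 - 32*j^2 + 64*j) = j*(j - 5)*(j^4 + 4*j^3 - 12*j^2 - 32*j + 64) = j*(j - 5)*(j - 2)*(j^3 + 6*j^2 - 32) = j*(j - 5)*(j - 2)*(j + 4)*(j^2 + 2*j - 8) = j*(j - 5)*(j - 2)^2*(j + 4)*(j + 4)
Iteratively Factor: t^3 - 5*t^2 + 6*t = (t)*(t^2 - 5*t + 6) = t*(t - 2)*(t - 3)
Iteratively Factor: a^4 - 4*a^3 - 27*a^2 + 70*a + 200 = (a - 5)*(a^3 + a^2 - 22*a - 40) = (a - 5)*(a + 2)*(a^2 - a - 20) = (a - 5)^2*(a + 2)*(a + 4)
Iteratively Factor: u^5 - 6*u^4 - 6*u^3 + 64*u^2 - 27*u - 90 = (u - 5)*(u^4 - u^3 - 11*u^2 + 9*u + 18) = (u - 5)*(u + 1)*(u^3 - 2*u^2 - 9*u + 18) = (u - 5)*(u - 2)*(u + 1)*(u^2 - 9) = (u - 5)*(u - 3)*(u - 2)*(u + 1)*(u + 3)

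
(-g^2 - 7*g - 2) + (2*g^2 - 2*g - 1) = g^2 - 9*g - 3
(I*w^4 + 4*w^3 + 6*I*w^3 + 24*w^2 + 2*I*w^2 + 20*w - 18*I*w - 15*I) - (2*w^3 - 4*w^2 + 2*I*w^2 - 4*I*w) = I*w^4 + 2*w^3 + 6*I*w^3 + 28*w^2 + 20*w - 14*I*w - 15*I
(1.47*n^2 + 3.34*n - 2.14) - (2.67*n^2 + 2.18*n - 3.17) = -1.2*n^2 + 1.16*n + 1.03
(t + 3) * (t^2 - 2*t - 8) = t^3 + t^2 - 14*t - 24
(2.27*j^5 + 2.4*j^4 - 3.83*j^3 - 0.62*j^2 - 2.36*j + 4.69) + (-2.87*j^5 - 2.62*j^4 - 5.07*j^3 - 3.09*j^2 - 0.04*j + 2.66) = -0.6*j^5 - 0.22*j^4 - 8.9*j^3 - 3.71*j^2 - 2.4*j + 7.35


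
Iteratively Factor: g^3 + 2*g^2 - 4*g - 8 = (g + 2)*(g^2 - 4) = (g - 2)*(g + 2)*(g + 2)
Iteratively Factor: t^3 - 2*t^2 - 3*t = (t)*(t^2 - 2*t - 3) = t*(t - 3)*(t + 1)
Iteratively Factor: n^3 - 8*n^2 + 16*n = (n - 4)*(n^2 - 4*n) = n*(n - 4)*(n - 4)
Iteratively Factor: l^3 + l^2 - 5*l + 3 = (l - 1)*(l^2 + 2*l - 3) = (l - 1)^2*(l + 3)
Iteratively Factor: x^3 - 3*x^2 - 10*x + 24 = (x - 4)*(x^2 + x - 6) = (x - 4)*(x + 3)*(x - 2)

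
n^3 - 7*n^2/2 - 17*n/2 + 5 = (n - 5)*(n - 1/2)*(n + 2)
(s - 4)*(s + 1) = s^2 - 3*s - 4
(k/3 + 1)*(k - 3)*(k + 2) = k^3/3 + 2*k^2/3 - 3*k - 6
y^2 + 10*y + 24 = (y + 4)*(y + 6)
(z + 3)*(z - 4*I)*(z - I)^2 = z^4 + 3*z^3 - 6*I*z^3 - 9*z^2 - 18*I*z^2 - 27*z + 4*I*z + 12*I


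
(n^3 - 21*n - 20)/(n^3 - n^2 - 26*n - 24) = (n - 5)/(n - 6)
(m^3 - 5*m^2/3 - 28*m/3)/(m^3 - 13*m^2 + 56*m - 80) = m*(3*m + 7)/(3*(m^2 - 9*m + 20))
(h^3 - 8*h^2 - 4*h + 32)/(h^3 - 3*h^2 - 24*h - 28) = (h^2 - 10*h + 16)/(h^2 - 5*h - 14)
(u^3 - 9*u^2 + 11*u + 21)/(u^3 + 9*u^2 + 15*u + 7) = (u^2 - 10*u + 21)/(u^2 + 8*u + 7)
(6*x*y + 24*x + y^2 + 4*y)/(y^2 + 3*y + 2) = (6*x*y + 24*x + y^2 + 4*y)/(y^2 + 3*y + 2)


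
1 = 1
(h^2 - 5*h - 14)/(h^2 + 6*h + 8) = (h - 7)/(h + 4)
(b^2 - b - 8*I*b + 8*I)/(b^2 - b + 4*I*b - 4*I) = (b - 8*I)/(b + 4*I)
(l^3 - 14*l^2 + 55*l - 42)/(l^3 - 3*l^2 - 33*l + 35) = (l - 6)/(l + 5)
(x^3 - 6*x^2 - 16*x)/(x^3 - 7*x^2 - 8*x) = (x + 2)/(x + 1)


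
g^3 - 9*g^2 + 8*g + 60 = (g - 6)*(g - 5)*(g + 2)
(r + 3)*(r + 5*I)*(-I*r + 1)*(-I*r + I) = -r^4 - 2*r^3 - 6*I*r^3 + 8*r^2 - 12*I*r^2 + 10*r + 18*I*r - 15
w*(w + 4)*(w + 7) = w^3 + 11*w^2 + 28*w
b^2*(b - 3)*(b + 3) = b^4 - 9*b^2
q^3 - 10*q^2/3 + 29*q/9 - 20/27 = (q - 5/3)*(q - 4/3)*(q - 1/3)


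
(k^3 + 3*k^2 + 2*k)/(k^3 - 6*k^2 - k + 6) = k*(k + 2)/(k^2 - 7*k + 6)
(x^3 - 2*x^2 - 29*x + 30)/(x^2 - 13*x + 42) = (x^2 + 4*x - 5)/(x - 7)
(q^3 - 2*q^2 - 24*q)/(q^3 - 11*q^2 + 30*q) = (q + 4)/(q - 5)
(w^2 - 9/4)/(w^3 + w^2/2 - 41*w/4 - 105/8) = 2*(2*w - 3)/(4*w^2 - 4*w - 35)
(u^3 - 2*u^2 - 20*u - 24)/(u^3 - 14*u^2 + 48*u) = (u^2 + 4*u + 4)/(u*(u - 8))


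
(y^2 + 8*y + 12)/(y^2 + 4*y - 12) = (y + 2)/(y - 2)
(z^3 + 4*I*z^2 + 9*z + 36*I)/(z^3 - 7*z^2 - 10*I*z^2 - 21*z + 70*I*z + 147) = (z^2 + 7*I*z - 12)/(z^2 - 7*z*(1 + I) + 49*I)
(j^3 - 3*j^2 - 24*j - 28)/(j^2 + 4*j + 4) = j - 7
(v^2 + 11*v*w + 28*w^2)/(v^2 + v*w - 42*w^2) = (v + 4*w)/(v - 6*w)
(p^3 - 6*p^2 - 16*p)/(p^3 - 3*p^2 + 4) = p*(p^2 - 6*p - 16)/(p^3 - 3*p^2 + 4)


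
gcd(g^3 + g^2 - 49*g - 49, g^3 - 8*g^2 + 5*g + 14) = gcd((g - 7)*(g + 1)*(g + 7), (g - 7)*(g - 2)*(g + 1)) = g^2 - 6*g - 7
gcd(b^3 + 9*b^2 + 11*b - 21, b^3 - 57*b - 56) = b + 7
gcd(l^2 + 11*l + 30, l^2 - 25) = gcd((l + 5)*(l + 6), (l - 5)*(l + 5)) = l + 5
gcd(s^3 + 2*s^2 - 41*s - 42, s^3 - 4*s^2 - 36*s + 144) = s - 6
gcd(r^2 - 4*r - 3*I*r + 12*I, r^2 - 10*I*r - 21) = r - 3*I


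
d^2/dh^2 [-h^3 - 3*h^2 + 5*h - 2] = -6*h - 6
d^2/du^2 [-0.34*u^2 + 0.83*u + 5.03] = -0.680000000000000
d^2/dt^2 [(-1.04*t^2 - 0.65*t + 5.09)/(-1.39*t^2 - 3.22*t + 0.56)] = (-6.79793400000001*t^3 - 54.149118*t^2 - 133.655172*t - 110.477976)/(2.685619*t^6 + 18.664086*t^5 + 39.9903*t^4 + 18.34756*t^3 - 16.1112*t^2 + 3.029376*t - 0.175616)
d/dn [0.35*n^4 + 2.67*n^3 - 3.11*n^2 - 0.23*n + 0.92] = 1.4*n^3 + 8.01*n^2 - 6.22*n - 0.23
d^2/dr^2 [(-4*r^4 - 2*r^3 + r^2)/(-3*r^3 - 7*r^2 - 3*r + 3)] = 2*(109*r^6 + 306*r^5 - 9*r^4 - 270*r^3 + 99*r^2 + 54*r - 9)/(27*r^9 + 189*r^8 + 522*r^7 + 640*r^6 + 144*r^5 - 414*r^4 - 270*r^3 + 108*r^2 + 81*r - 27)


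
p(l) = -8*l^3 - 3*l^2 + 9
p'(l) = -24*l^2 - 6*l = 6*l*(-4*l - 1)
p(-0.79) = 11.07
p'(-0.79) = -10.24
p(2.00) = -67.00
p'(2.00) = -108.00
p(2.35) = -111.39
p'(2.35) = -146.64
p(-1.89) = 52.29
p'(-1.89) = -74.39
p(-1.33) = 22.51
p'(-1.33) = -34.47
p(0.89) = 0.98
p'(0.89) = -24.35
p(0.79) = 3.18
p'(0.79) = -19.72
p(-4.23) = 560.82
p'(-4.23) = -404.05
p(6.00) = -1827.00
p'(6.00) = -900.00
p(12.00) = -14247.00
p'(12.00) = -3528.00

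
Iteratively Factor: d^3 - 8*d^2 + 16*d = (d - 4)*(d^2 - 4*d) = (d - 4)^2*(d)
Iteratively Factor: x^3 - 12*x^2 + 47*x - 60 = (x - 4)*(x^2 - 8*x + 15) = (x - 5)*(x - 4)*(x - 3)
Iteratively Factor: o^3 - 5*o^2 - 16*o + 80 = (o + 4)*(o^2 - 9*o + 20) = (o - 5)*(o + 4)*(o - 4)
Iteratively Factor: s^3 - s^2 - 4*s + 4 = (s - 1)*(s^2 - 4) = (s - 1)*(s + 2)*(s - 2)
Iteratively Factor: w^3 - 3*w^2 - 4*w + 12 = (w - 3)*(w^2 - 4) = (w - 3)*(w + 2)*(w - 2)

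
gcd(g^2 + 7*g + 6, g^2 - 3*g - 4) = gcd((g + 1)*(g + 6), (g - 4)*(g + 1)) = g + 1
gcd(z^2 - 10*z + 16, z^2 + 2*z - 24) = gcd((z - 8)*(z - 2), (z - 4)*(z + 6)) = 1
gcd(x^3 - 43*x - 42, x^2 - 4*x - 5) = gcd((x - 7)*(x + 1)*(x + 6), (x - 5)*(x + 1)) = x + 1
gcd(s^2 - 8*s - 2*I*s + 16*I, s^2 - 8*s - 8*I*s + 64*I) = s - 8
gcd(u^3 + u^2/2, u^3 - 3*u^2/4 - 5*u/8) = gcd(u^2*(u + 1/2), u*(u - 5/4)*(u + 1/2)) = u^2 + u/2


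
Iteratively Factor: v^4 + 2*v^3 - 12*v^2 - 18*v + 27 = (v + 3)*(v^3 - v^2 - 9*v + 9) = (v - 3)*(v + 3)*(v^2 + 2*v - 3) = (v - 3)*(v - 1)*(v + 3)*(v + 3)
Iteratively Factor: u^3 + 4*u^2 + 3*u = (u + 1)*(u^2 + 3*u) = u*(u + 1)*(u + 3)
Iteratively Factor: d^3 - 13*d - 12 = (d - 4)*(d^2 + 4*d + 3) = (d - 4)*(d + 1)*(d + 3)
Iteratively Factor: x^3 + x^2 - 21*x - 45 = (x + 3)*(x^2 - 2*x - 15) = (x - 5)*(x + 3)*(x + 3)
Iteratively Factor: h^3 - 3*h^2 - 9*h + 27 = (h - 3)*(h^2 - 9) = (h - 3)^2*(h + 3)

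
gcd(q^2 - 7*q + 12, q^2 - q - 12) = q - 4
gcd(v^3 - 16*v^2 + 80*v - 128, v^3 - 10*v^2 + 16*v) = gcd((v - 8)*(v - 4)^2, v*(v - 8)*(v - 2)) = v - 8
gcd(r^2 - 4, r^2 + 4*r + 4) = r + 2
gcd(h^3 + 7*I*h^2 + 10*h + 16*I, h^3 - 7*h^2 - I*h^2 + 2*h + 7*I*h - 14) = h^2 - I*h + 2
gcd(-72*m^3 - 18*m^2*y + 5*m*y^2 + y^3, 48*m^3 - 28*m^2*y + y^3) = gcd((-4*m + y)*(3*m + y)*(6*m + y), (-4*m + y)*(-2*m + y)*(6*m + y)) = -24*m^2 + 2*m*y + y^2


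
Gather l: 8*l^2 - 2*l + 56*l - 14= 8*l^2 + 54*l - 14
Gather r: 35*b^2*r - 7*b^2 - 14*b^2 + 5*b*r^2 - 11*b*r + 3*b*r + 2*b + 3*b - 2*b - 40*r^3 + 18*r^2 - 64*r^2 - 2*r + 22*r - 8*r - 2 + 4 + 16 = -21*b^2 + 3*b - 40*r^3 + r^2*(5*b - 46) + r*(35*b^2 - 8*b + 12) + 18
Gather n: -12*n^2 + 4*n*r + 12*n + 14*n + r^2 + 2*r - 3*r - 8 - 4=-12*n^2 + n*(4*r + 26) + r^2 - r - 12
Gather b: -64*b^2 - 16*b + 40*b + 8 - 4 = -64*b^2 + 24*b + 4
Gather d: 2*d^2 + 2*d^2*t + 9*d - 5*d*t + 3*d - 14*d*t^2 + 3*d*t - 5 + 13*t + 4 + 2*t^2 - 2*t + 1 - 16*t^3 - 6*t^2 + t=d^2*(2*t + 2) + d*(-14*t^2 - 2*t + 12) - 16*t^3 - 4*t^2 + 12*t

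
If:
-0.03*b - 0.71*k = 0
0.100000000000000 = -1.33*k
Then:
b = 1.78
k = -0.08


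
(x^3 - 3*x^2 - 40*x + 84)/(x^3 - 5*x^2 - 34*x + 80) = (x^2 - x - 42)/(x^2 - 3*x - 40)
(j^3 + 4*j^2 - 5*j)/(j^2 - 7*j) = (j^2 + 4*j - 5)/(j - 7)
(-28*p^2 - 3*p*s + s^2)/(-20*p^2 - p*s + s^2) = (7*p - s)/(5*p - s)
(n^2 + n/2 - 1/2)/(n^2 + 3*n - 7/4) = 2*(n + 1)/(2*n + 7)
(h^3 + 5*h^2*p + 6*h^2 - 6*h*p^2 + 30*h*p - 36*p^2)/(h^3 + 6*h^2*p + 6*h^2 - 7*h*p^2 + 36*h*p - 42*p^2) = (h + 6*p)/(h + 7*p)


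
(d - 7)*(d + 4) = d^2 - 3*d - 28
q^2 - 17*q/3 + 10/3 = (q - 5)*(q - 2/3)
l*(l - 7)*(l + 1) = l^3 - 6*l^2 - 7*l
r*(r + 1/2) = r^2 + r/2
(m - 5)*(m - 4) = m^2 - 9*m + 20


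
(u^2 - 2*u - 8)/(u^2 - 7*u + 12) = (u + 2)/(u - 3)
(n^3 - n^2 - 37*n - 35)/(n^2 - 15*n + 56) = (n^2 + 6*n + 5)/(n - 8)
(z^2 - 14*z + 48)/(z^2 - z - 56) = (z - 6)/(z + 7)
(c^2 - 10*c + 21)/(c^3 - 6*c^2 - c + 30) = (c - 7)/(c^2 - 3*c - 10)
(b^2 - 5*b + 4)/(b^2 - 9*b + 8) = (b - 4)/(b - 8)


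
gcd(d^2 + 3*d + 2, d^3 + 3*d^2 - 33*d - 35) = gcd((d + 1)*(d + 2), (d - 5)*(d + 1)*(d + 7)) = d + 1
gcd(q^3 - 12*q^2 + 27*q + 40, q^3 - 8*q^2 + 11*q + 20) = q^2 - 4*q - 5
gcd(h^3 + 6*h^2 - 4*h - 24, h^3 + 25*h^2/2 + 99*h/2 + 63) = h + 6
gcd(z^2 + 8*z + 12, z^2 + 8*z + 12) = z^2 + 8*z + 12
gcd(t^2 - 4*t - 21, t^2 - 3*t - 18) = t + 3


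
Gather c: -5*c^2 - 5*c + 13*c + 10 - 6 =-5*c^2 + 8*c + 4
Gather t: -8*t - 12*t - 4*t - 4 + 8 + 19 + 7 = 30 - 24*t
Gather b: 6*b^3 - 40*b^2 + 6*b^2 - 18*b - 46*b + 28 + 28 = 6*b^3 - 34*b^2 - 64*b + 56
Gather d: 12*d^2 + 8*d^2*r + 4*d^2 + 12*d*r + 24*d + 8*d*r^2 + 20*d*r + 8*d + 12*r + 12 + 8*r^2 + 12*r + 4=d^2*(8*r + 16) + d*(8*r^2 + 32*r + 32) + 8*r^2 + 24*r + 16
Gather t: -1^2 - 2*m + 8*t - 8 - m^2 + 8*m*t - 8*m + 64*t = -m^2 - 10*m + t*(8*m + 72) - 9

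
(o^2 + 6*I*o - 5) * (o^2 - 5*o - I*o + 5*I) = o^4 - 5*o^3 + 5*I*o^3 + o^2 - 25*I*o^2 - 5*o + 5*I*o - 25*I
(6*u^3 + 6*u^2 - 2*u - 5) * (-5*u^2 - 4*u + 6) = -30*u^5 - 54*u^4 + 22*u^3 + 69*u^2 + 8*u - 30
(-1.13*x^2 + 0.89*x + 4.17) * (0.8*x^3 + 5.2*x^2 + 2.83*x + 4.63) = -0.904*x^5 - 5.164*x^4 + 4.7661*x^3 + 18.9708*x^2 + 15.9218*x + 19.3071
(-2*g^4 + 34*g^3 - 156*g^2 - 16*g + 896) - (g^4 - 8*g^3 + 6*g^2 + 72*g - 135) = -3*g^4 + 42*g^3 - 162*g^2 - 88*g + 1031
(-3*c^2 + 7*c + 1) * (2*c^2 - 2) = -6*c^4 + 14*c^3 + 8*c^2 - 14*c - 2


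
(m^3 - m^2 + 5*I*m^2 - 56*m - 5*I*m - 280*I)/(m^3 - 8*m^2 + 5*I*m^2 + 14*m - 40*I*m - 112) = (m^2 + m*(7 + 5*I) + 35*I)/(m^2 + 5*I*m + 14)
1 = 1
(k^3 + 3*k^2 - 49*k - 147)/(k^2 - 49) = k + 3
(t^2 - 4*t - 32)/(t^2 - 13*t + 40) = (t + 4)/(t - 5)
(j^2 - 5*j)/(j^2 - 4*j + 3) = j*(j - 5)/(j^2 - 4*j + 3)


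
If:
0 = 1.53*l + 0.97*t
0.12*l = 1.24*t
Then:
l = 0.00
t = 0.00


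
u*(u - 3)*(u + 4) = u^3 + u^2 - 12*u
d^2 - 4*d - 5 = (d - 5)*(d + 1)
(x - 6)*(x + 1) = x^2 - 5*x - 6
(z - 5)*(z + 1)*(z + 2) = z^3 - 2*z^2 - 13*z - 10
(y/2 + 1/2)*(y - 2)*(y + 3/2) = y^3/2 + y^2/4 - 7*y/4 - 3/2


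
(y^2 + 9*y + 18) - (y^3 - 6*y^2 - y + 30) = -y^3 + 7*y^2 + 10*y - 12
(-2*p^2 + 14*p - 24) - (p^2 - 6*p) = -3*p^2 + 20*p - 24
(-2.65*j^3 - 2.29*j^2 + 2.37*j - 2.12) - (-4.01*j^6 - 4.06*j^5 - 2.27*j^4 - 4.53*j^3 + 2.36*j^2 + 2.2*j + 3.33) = 4.01*j^6 + 4.06*j^5 + 2.27*j^4 + 1.88*j^3 - 4.65*j^2 + 0.17*j - 5.45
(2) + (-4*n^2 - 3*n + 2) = -4*n^2 - 3*n + 4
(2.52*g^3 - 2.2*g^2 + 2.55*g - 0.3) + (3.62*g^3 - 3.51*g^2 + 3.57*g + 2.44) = 6.14*g^3 - 5.71*g^2 + 6.12*g + 2.14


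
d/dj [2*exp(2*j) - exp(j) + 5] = (4*exp(j) - 1)*exp(j)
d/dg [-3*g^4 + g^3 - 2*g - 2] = -12*g^3 + 3*g^2 - 2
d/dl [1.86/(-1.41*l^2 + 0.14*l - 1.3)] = (5.2452*l - 0.2604)/(1.41*l^2 - 0.14*l + 1.3)^2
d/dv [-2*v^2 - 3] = -4*v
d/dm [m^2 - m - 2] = 2*m - 1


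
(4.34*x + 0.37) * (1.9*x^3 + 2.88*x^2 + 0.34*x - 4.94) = 8.246*x^4 + 13.2022*x^3 + 2.5412*x^2 - 21.3138*x - 1.8278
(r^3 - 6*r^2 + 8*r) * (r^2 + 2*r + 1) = r^5 - 4*r^4 - 3*r^3 + 10*r^2 + 8*r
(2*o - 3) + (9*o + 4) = 11*o + 1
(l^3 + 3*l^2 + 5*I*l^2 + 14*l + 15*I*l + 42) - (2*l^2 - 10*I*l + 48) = l^3 + l^2 + 5*I*l^2 + 14*l + 25*I*l - 6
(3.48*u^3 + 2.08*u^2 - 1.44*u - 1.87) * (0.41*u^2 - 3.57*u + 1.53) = 1.4268*u^5 - 11.5708*u^4 - 2.6916*u^3 + 7.5565*u^2 + 4.4727*u - 2.8611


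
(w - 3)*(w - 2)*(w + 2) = w^3 - 3*w^2 - 4*w + 12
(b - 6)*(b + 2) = b^2 - 4*b - 12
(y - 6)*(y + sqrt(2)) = y^2 - 6*y + sqrt(2)*y - 6*sqrt(2)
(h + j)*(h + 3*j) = h^2 + 4*h*j + 3*j^2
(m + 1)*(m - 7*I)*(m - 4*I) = m^3 + m^2 - 11*I*m^2 - 28*m - 11*I*m - 28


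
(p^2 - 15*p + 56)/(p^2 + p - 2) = (p^2 - 15*p + 56)/(p^2 + p - 2)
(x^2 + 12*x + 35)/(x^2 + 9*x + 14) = (x + 5)/(x + 2)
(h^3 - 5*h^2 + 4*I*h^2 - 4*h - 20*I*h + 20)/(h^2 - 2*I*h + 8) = (h^2 + h*(-5 + 2*I) - 10*I)/(h - 4*I)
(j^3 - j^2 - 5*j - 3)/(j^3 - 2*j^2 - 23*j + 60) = (j^2 + 2*j + 1)/(j^2 + j - 20)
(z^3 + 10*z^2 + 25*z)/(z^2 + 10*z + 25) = z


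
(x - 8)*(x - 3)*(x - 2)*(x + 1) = x^4 - 12*x^3 + 33*x^2 - 2*x - 48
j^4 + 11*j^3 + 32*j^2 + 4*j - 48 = (j - 1)*(j + 2)*(j + 4)*(j + 6)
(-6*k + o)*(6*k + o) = -36*k^2 + o^2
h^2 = h^2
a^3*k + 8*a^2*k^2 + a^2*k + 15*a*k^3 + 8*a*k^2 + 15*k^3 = (a + 3*k)*(a + 5*k)*(a*k + k)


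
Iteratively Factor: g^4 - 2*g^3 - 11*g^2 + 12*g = (g - 1)*(g^3 - g^2 - 12*g) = (g - 1)*(g + 3)*(g^2 - 4*g) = g*(g - 1)*(g + 3)*(g - 4)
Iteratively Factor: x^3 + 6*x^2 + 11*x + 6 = (x + 2)*(x^2 + 4*x + 3) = (x + 1)*(x + 2)*(x + 3)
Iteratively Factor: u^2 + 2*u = (u + 2)*(u)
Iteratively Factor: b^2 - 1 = (b - 1)*(b + 1)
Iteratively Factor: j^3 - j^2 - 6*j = (j - 3)*(j^2 + 2*j) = j*(j - 3)*(j + 2)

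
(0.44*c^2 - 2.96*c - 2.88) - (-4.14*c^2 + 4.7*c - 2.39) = 4.58*c^2 - 7.66*c - 0.49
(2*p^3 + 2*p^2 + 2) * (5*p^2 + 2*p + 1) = 10*p^5 + 14*p^4 + 6*p^3 + 12*p^2 + 4*p + 2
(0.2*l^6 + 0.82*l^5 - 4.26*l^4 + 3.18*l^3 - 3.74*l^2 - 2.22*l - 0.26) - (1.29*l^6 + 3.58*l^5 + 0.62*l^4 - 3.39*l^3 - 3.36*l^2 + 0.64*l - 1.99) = -1.09*l^6 - 2.76*l^5 - 4.88*l^4 + 6.57*l^3 - 0.38*l^2 - 2.86*l + 1.73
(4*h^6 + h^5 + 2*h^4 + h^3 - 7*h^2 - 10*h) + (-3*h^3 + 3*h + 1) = 4*h^6 + h^5 + 2*h^4 - 2*h^3 - 7*h^2 - 7*h + 1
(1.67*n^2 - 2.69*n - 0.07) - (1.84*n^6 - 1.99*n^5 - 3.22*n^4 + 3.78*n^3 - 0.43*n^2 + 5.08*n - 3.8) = -1.84*n^6 + 1.99*n^5 + 3.22*n^4 - 3.78*n^3 + 2.1*n^2 - 7.77*n + 3.73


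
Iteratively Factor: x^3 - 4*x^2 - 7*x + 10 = (x - 1)*(x^2 - 3*x - 10) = (x - 1)*(x + 2)*(x - 5)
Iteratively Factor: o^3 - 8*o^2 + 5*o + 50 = (o - 5)*(o^2 - 3*o - 10) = (o - 5)^2*(o + 2)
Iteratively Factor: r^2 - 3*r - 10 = (r - 5)*(r + 2)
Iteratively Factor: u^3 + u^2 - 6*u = (u)*(u^2 + u - 6) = u*(u - 2)*(u + 3)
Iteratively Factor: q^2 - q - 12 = (q + 3)*(q - 4)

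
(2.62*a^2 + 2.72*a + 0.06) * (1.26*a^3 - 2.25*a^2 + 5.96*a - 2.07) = 3.3012*a^5 - 2.4678*a^4 + 9.5708*a^3 + 10.6528*a^2 - 5.2728*a - 0.1242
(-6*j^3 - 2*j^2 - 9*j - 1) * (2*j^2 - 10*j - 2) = -12*j^5 + 56*j^4 + 14*j^3 + 92*j^2 + 28*j + 2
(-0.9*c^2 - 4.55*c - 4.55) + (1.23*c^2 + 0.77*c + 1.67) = 0.33*c^2 - 3.78*c - 2.88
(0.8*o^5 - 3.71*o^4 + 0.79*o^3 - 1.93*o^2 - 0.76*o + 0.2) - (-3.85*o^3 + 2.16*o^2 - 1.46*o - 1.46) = 0.8*o^5 - 3.71*o^4 + 4.64*o^3 - 4.09*o^2 + 0.7*o + 1.66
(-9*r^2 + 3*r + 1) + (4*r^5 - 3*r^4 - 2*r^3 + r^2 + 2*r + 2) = 4*r^5 - 3*r^4 - 2*r^3 - 8*r^2 + 5*r + 3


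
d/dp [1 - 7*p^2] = -14*p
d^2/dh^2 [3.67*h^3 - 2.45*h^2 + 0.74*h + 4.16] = 22.02*h - 4.9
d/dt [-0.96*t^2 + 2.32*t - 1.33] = 2.32 - 1.92*t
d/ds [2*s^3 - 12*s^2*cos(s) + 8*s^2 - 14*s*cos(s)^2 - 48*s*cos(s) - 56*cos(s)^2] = 12*s^2*sin(s) + 6*s^2 + 48*s*sin(s) + 14*s*sin(2*s) - 24*s*cos(s) + 16*s + 56*sin(2*s) - 14*cos(s)^2 - 48*cos(s)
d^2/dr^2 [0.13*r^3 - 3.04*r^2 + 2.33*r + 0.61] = 0.78*r - 6.08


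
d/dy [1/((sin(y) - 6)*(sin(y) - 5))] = (11 - 2*sin(y))*cos(y)/((sin(y) - 6)^2*(sin(y) - 5)^2)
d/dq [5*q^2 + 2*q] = 10*q + 2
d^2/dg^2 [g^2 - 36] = 2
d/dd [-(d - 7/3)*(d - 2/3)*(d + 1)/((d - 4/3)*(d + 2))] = (-27*d^4 - 36*d^3 + 213*d^2 - 204*d - 76)/(3*(9*d^4 + 12*d^3 - 44*d^2 - 32*d + 64))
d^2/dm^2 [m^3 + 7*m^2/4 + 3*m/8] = 6*m + 7/2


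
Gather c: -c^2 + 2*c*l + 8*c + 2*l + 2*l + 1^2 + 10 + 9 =-c^2 + c*(2*l + 8) + 4*l + 20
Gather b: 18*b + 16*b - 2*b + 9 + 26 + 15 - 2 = 32*b + 48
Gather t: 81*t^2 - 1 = 81*t^2 - 1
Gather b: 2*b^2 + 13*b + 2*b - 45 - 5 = 2*b^2 + 15*b - 50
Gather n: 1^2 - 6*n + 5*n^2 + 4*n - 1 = 5*n^2 - 2*n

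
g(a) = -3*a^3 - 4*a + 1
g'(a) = -9*a^2 - 4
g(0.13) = 0.47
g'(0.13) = -4.15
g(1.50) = -15.12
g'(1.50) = -24.25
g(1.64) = -18.79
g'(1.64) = -28.21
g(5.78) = -601.42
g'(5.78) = -304.68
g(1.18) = -8.65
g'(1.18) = -16.53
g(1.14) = -8.00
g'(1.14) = -15.70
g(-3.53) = 147.08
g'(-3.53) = -116.15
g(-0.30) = 2.28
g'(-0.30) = -4.81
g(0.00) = 1.00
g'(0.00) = -4.00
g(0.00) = 1.00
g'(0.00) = -4.00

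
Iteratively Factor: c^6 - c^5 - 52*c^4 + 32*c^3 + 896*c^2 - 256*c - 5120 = (c - 5)*(c^5 + 4*c^4 - 32*c^3 - 128*c^2 + 256*c + 1024) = (c - 5)*(c - 4)*(c^4 + 8*c^3 - 128*c - 256) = (c - 5)*(c - 4)*(c + 4)*(c^3 + 4*c^2 - 16*c - 64) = (c - 5)*(c - 4)*(c + 4)^2*(c^2 - 16) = (c - 5)*(c - 4)^2*(c + 4)^2*(c + 4)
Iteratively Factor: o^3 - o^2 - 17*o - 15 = (o + 3)*(o^2 - 4*o - 5) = (o - 5)*(o + 3)*(o + 1)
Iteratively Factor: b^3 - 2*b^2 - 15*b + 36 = (b - 3)*(b^2 + b - 12) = (b - 3)^2*(b + 4)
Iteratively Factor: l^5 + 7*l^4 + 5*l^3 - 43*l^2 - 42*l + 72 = (l + 4)*(l^4 + 3*l^3 - 7*l^2 - 15*l + 18) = (l - 2)*(l + 4)*(l^3 + 5*l^2 + 3*l - 9) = (l - 2)*(l - 1)*(l + 4)*(l^2 + 6*l + 9) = (l - 2)*(l - 1)*(l + 3)*(l + 4)*(l + 3)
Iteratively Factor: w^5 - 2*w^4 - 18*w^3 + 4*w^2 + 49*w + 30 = (w - 2)*(w^4 - 18*w^2 - 32*w - 15) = (w - 2)*(w + 1)*(w^3 - w^2 - 17*w - 15) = (w - 2)*(w + 1)*(w + 3)*(w^2 - 4*w - 5) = (w - 5)*(w - 2)*(w + 1)*(w + 3)*(w + 1)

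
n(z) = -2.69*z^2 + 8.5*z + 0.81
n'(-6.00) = 40.78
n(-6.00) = -147.03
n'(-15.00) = 89.20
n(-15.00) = -731.94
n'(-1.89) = 18.67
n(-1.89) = -24.86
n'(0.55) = 5.54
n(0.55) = 4.67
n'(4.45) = -15.44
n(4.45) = -14.63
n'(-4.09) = 30.50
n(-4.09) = -78.95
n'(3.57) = -10.71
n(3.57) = -3.13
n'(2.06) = -2.58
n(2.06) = 6.90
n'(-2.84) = 23.78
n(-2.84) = -45.03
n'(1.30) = 1.51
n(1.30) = 7.31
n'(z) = 8.5 - 5.38*z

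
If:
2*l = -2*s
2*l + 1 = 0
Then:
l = -1/2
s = 1/2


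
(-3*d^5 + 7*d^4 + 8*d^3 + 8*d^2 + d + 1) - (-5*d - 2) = -3*d^5 + 7*d^4 + 8*d^3 + 8*d^2 + 6*d + 3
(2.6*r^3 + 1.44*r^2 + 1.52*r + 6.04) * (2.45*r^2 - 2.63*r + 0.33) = 6.37*r^5 - 3.31*r^4 + 0.794800000000001*r^3 + 11.2756*r^2 - 15.3836*r + 1.9932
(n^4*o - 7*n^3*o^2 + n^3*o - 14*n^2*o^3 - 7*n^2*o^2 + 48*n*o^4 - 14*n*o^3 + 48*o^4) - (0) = n^4*o - 7*n^3*o^2 + n^3*o - 14*n^2*o^3 - 7*n^2*o^2 + 48*n*o^4 - 14*n*o^3 + 48*o^4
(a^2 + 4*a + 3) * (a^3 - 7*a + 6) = a^5 + 4*a^4 - 4*a^3 - 22*a^2 + 3*a + 18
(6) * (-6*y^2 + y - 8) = -36*y^2 + 6*y - 48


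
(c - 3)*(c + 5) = c^2 + 2*c - 15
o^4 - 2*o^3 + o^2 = o^2*(o - 1)^2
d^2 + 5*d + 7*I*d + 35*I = (d + 5)*(d + 7*I)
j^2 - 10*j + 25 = (j - 5)^2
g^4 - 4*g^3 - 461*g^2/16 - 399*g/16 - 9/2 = (g - 8)*(g + 1/4)*(g + 3/4)*(g + 3)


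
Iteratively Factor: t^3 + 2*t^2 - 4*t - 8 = (t + 2)*(t^2 - 4) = (t - 2)*(t + 2)*(t + 2)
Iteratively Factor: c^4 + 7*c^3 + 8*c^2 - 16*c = (c + 4)*(c^3 + 3*c^2 - 4*c) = (c + 4)^2*(c^2 - c) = (c - 1)*(c + 4)^2*(c)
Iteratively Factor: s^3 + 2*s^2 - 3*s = (s + 3)*(s^2 - s) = (s - 1)*(s + 3)*(s)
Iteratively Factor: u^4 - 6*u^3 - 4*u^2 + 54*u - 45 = (u + 3)*(u^3 - 9*u^2 + 23*u - 15) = (u - 3)*(u + 3)*(u^2 - 6*u + 5) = (u - 5)*(u - 3)*(u + 3)*(u - 1)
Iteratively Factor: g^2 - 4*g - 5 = (g + 1)*(g - 5)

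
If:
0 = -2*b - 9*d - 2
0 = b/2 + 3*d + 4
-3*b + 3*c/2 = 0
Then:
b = 20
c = 40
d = -14/3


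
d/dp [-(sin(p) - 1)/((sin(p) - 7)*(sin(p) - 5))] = (sin(p)^2 - 2*sin(p) - 23)*cos(p)/((sin(p) - 7)^2*(sin(p) - 5)^2)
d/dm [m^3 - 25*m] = 3*m^2 - 25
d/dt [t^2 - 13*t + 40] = 2*t - 13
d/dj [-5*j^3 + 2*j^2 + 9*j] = -15*j^2 + 4*j + 9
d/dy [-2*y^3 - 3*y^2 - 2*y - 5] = -6*y^2 - 6*y - 2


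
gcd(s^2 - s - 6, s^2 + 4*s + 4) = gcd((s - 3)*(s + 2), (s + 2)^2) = s + 2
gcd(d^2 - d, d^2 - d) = d^2 - d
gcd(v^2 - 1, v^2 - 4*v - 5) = v + 1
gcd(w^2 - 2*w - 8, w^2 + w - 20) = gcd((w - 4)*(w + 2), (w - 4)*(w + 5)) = w - 4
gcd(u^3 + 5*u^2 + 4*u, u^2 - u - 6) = 1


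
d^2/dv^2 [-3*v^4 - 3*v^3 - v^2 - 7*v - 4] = -36*v^2 - 18*v - 2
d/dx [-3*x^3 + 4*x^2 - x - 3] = -9*x^2 + 8*x - 1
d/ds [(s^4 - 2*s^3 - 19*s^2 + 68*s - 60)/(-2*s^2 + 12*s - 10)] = (-s^5 + 10*s^4 - 22*s^3 - 8*s^2 + 35*s + 10)/(s^4 - 12*s^3 + 46*s^2 - 60*s + 25)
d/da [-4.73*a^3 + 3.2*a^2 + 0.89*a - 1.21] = -14.19*a^2 + 6.4*a + 0.89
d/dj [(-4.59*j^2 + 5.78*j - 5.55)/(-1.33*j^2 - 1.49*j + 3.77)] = (14.5265*j^2 - 49.3716*j + 13.5211)/(1.7689*j^4 + 3.9634*j^3 - 7.8081*j^2 - 11.2346*j + 14.2129)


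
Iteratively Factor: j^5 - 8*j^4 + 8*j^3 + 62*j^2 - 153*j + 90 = (j - 2)*(j^4 - 6*j^3 - 4*j^2 + 54*j - 45) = (j - 3)*(j - 2)*(j^3 - 3*j^2 - 13*j + 15) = (j - 3)*(j - 2)*(j - 1)*(j^2 - 2*j - 15) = (j - 5)*(j - 3)*(j - 2)*(j - 1)*(j + 3)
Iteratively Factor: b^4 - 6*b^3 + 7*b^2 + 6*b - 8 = (b - 4)*(b^3 - 2*b^2 - b + 2) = (b - 4)*(b - 2)*(b^2 - 1) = (b - 4)*(b - 2)*(b + 1)*(b - 1)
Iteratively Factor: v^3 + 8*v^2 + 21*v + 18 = (v + 3)*(v^2 + 5*v + 6) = (v + 3)^2*(v + 2)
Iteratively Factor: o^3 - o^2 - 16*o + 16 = (o - 1)*(o^2 - 16) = (o - 1)*(o + 4)*(o - 4)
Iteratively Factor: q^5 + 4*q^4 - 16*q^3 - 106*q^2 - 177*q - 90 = (q + 3)*(q^4 + q^3 - 19*q^2 - 49*q - 30) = (q + 1)*(q + 3)*(q^3 - 19*q - 30) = (q + 1)*(q + 2)*(q + 3)*(q^2 - 2*q - 15) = (q - 5)*(q + 1)*(q + 2)*(q + 3)*(q + 3)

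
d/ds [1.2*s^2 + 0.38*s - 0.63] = 2.4*s + 0.38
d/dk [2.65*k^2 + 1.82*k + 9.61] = 5.3*k + 1.82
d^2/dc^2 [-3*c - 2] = 0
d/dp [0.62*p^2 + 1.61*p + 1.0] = 1.24*p + 1.61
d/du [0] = 0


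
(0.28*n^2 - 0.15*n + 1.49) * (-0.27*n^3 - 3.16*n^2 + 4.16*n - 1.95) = -0.0756*n^5 - 0.8443*n^4 + 1.2365*n^3 - 5.8784*n^2 + 6.4909*n - 2.9055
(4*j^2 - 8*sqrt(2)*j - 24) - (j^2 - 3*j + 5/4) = 3*j^2 - 8*sqrt(2)*j + 3*j - 101/4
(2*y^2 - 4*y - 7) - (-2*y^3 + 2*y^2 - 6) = 2*y^3 - 4*y - 1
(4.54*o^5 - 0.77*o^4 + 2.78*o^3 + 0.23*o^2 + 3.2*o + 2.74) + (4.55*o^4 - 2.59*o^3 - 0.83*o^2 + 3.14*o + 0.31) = 4.54*o^5 + 3.78*o^4 + 0.19*o^3 - 0.6*o^2 + 6.34*o + 3.05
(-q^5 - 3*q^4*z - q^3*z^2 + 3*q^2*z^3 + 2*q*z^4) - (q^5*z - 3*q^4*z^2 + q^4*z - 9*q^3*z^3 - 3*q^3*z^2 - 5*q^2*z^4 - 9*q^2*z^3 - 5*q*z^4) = -q^5*z - q^5 + 3*q^4*z^2 - 4*q^4*z + 9*q^3*z^3 + 2*q^3*z^2 + 5*q^2*z^4 + 12*q^2*z^3 + 7*q*z^4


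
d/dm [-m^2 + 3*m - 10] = 3 - 2*m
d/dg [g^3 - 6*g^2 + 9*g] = 3*g^2 - 12*g + 9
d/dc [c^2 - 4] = 2*c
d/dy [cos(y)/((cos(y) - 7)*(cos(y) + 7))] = (cos(y)^2 + 49)*sin(y)/((cos(y) - 7)^2*(cos(y) + 7)^2)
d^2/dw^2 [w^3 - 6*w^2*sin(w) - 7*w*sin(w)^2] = 6*w^2*sin(w) - 24*w*cos(w) - 14*w*cos(2*w) + 6*w - 12*sin(w) - 14*sin(2*w)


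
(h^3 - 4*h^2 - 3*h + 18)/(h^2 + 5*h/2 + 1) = 2*(h^2 - 6*h + 9)/(2*h + 1)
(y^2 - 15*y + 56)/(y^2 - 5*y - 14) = (y - 8)/(y + 2)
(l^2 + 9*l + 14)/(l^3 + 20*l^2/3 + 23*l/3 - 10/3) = 3*(l + 7)/(3*l^2 + 14*l - 5)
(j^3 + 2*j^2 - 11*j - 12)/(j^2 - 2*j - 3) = j + 4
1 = 1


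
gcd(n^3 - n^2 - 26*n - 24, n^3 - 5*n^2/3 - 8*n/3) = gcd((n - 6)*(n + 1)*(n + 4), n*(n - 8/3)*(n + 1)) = n + 1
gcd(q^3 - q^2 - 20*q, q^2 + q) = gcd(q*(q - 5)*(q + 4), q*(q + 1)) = q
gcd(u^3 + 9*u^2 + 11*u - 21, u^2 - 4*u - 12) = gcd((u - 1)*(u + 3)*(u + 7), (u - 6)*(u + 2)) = 1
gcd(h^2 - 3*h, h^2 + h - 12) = h - 3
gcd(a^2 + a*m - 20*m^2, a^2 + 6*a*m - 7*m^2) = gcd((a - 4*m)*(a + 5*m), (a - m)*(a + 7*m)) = 1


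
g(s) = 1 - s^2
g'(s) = -2*s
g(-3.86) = -13.90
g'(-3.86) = 7.72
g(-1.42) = -1.02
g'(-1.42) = 2.84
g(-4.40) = -18.36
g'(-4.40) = 8.80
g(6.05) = -35.60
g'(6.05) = -12.10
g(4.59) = -20.07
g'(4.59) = -9.18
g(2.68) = -6.18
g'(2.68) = -5.36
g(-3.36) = -10.29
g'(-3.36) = 6.72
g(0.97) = 0.06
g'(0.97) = -1.94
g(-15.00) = -224.00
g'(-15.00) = 30.00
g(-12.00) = -143.00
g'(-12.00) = 24.00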